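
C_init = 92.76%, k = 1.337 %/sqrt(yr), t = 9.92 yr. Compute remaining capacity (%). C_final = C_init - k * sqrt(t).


sqrt(t) = sqrt(9.92) = 3.1496
C_final = 92.76 - 1.337 * 3.1496 = 88.55%

88.55%


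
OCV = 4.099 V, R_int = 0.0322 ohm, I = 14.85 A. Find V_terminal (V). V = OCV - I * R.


IR drop = 14.85 * 0.0322 = 0.47817 V
V = 4.099 - 0.47817 = 3.621 V

3.621 V


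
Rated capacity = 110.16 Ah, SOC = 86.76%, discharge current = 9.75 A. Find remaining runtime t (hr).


Step 1: remaining = SOC/100 * C_total = 86.76/100 * 110.16 = 95.575 Ah
Step 2: t = remaining / I = 95.575 / 9.75 = 9.803 hr

9.803 hr


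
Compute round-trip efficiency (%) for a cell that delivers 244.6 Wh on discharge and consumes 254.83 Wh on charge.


Round-trip efficiency = 244.6/254.83 * 100% = 95.99%

95.99%


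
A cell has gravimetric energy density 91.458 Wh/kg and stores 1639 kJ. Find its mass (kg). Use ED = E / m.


Convert: E = 1639 kJ = 455.28 Wh
m = E / ED = 455.28 / 91.458 = 4.978 kg

4.978 kg


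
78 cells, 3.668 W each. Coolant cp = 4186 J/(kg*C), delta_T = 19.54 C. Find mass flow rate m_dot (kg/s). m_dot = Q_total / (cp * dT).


Q_total = 78 * 3.668 = 286.1 W
m_dot = Q_total / (cp * dT) = 286.1 / (4186 * 19.54) = 0.003498 kg/s

0.003498 kg/s


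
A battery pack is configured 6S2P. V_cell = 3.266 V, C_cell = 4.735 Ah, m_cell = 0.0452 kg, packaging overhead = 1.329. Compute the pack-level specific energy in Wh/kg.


Step 1: V_pack = 6 * 3.266 = 19.596 V
Step 2: C_pack = 2 * 4.735 = 9.47 Ah
Step 3: E_pack = V_pack * C_pack = 19.596 * 9.47 = 185.57 Wh
Step 4: m_pack = 6 * 2 * 0.0452 * 1.329 = 0.72085 kg
Step 5: ED = E_pack / m_pack = 185.57 / 0.72085 = 257.4 Wh/kg

257.4 Wh/kg


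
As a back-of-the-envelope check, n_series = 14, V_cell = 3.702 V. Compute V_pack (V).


V_pack = n * V_cell = 14 * 3.702 = 51.828 V

51.828 V


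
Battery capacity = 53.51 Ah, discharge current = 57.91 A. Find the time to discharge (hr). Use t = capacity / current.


t = capacity / current = 53.51 / 57.91 = 0.9240 hr

0.9240 hr


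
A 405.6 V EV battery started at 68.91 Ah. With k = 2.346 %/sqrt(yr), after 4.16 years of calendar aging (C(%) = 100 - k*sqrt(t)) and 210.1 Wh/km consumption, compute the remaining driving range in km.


Step 1: capacity retention = 100 - 2.346 * sqrt(4.16) = 100 - 2.346 * 2.0396 = 95.215%
Step 2: C_now = 68.91 * 95.215/100 = 65.613 Ah
Step 3: E_pack = V * C_now = 405.6 * 65.613 = 26613 Wh
Step 4: range = E_pack / consumption = 26613 / 210.1 = 126.7 km

126.7 km


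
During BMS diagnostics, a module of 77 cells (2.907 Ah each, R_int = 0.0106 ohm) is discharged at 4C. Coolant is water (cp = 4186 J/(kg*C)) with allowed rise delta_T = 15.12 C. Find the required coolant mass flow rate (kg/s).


Step 1: I = 4 * 2.907 = 11.628 A
Step 2: Q_cell = I^2 * R = 11.628^2 * 0.0106 = 1.4332 W
Step 3: Q_total = 77 * 1.4332 = 110.36 W
Step 4: m_dot = Q_total / (cp * dT) = 110.36 / (4186 * 15.12) = 0.001744 kg/s

0.001744 kg/s


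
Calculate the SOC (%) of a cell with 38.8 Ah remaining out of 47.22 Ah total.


SOC = (remaining / total) * 100 = (38.8 / 47.22) * 100 = 82.17%

82.17%


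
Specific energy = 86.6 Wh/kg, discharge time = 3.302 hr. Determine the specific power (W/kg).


P_specific = E / t = 86.6 / 3.302 = 26.23 W/kg

26.23 W/kg


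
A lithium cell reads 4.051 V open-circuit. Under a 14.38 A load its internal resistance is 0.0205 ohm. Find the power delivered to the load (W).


Step 1: V_terminal = OCV - I*R = 4.051 - 14.38 * 0.0205 = 3.7562 V
Step 2: P_out = V_terminal * I = 3.7562 * 14.38 = 54.01 W

54.01 W


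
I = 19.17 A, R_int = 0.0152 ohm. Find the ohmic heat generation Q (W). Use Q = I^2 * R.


I^2 = 367.49
Q = 367.49 * 0.0152 = 5.586 W

5.586 W


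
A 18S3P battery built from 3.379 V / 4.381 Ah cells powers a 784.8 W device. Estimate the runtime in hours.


Step 1: E_pack = Ns * V_cell * Np * C_cell = 18 * 3.379 * 3 * 4.381 = 799.38 Wh
Step 2: t = E_pack / P = 799.38 / 784.8 = 1.019 hr

1.019 hr


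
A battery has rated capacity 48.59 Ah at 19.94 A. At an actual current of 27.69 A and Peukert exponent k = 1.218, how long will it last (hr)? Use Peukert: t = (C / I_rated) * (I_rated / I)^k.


t_rated = C / I_rated = 48.59 / 19.94 = 2.4368 hr
(I_rated/I)^k = (0.72012)^1.218 = 0.67038
t = t_rated * (I_rated/I)^k = 2.4368 * 0.67038 = 1.634 hr

1.634 hr


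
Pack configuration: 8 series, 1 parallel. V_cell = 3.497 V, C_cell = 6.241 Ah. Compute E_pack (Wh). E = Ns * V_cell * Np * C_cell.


E = Ns * Vcell * Np * Ccell = 8 * 3.497 * 1 * 6.241 = 174.6 Wh

174.6 Wh


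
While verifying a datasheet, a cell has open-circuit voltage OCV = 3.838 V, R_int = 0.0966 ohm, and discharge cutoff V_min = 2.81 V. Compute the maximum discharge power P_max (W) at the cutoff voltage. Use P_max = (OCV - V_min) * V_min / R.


P_max = (OCV - V_min) * V_min / R = (3.838 - 2.81) * 2.81 / 0.0966 = 1.028 * 2.81 / 0.0966 = 29.90 W

29.90 W


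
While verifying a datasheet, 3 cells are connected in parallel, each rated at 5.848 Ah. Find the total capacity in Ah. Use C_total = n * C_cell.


C_total = 3 * 5.848 = 17.544 Ah

17.544 Ah


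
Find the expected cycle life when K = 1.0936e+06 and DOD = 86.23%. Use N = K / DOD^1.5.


DOD^1.5 = 800.73
N = K / DOD^1.5 = 1.0936e+06 / 800.73 = 1366

1366 cycles


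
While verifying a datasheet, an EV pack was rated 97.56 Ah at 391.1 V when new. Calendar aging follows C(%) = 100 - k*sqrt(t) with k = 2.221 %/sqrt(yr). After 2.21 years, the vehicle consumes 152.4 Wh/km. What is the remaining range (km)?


Step 1: capacity retention = 100 - 2.221 * sqrt(2.21) = 100 - 2.221 * 1.4866 = 96.698%
Step 2: C_now = 97.56 * 96.698/100 = 94.339 Ah
Step 3: E_pack = V * C_now = 391.1 * 94.339 = 36896 Wh
Step 4: range = E_pack / consumption = 36896 / 152.4 = 242.1 km

242.1 km


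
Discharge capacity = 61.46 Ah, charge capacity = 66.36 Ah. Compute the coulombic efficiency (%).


eta_c = Q_dis / Q_chg * 100 = 61.46 / 66.36 * 100 = 92.62%

92.62%


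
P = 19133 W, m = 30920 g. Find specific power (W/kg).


Convert: m = 30920 g = 30.92 kg
SP = P / m = 19133 / 30.92 = 618.8 W/kg

618.8 W/kg


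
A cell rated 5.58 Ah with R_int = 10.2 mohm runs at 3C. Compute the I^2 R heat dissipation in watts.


Convert: R = 10.2 mohm = 0.0102 ohm
Step 1: I = C_rate * capacity = 3 * 5.58 = 16.74 A
Step 2: Q = I^2 * R = 16.74^2 * 0.0102 = 280.23 * 0.0102 = 2.858 W

2.858 W


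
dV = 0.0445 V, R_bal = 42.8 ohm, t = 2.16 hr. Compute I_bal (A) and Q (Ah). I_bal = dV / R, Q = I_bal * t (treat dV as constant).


I_bal = dV / R = 0.0445 / 42.8 = 0.0010397 A
Q = I_bal * t = 0.0010397 * 2.16 = 0.002246 Ah

I=0.0010397 A, Q=0.002246 Ah


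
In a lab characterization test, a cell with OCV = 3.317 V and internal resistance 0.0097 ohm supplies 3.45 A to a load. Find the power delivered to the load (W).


Step 1: V_terminal = OCV - I*R = 3.317 - 3.45 * 0.0097 = 3.2835 V
Step 2: P_out = V_terminal * I = 3.2835 * 3.45 = 11.33 W

11.33 W


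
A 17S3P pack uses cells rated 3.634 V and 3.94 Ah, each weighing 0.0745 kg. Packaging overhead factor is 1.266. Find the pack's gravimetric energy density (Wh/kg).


Step 1: V_pack = 17 * 3.634 = 61.778 V
Step 2: C_pack = 3 * 3.94 = 11.82 Ah
Step 3: E_pack = V_pack * C_pack = 61.778 * 11.82 = 730.22 Wh
Step 4: m_pack = 17 * 3 * 0.0745 * 1.266 = 4.8102 kg
Step 5: ED = E_pack / m_pack = 730.22 / 4.8102 = 151.8 Wh/kg

151.8 Wh/kg


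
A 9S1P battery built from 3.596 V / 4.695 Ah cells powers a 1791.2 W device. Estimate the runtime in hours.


Step 1: E_pack = Ns * V_cell * Np * C_cell = 9 * 3.596 * 1 * 4.695 = 151.95 Wh
Step 2: t = E_pack / P = 151.95 / 1791.2 = 0.08483 hr

0.08483 hr


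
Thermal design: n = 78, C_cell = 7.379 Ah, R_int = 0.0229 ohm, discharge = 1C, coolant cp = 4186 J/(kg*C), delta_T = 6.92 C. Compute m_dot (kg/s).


Step 1: I = 1 * 7.379 = 7.379 A
Step 2: Q_cell = I^2 * R = 7.379^2 * 0.0229 = 1.2469 W
Step 3: Q_total = 78 * 1.2469 = 97.258 W
Step 4: m_dot = Q_total / (cp * dT) = 97.258 / (4186 * 6.92) = 0.003358 kg/s

0.003358 kg/s


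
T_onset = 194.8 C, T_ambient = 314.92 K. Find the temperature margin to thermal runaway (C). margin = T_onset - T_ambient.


Convert: T_ambient = 314.92 K = 41.77 C
margin = 194.8 - 41.77 = 153.03 C

153.03 C


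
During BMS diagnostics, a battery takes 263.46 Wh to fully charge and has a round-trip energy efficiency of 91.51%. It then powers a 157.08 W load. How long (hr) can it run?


Step 1: E_discharge = eta/100 * E_charge = 91.51/100 * 263.46 = 241.09 Wh
Step 2: t = E_discharge / P = 241.09 / 157.08 = 1.535 hr

1.535 hr


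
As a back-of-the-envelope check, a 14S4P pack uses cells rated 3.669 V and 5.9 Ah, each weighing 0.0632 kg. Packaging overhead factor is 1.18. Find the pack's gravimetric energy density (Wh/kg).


Step 1: V_pack = 14 * 3.669 = 51.366 V
Step 2: C_pack = 4 * 5.9 = 23.6 Ah
Step 3: E_pack = V_pack * C_pack = 51.366 * 23.6 = 1212.2 Wh
Step 4: m_pack = 14 * 4 * 0.0632 * 1.18 = 4.1763 kg
Step 5: ED = E_pack / m_pack = 1212.2 / 4.1763 = 290.3 Wh/kg

290.3 Wh/kg


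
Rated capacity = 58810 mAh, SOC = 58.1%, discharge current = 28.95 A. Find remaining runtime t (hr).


Convert: C_total = 58810 mAh = 58.81 Ah
Step 1: remaining = SOC/100 * C_total = 58.1/100 * 58.81 = 34.169 Ah
Step 2: t = remaining / I = 34.169 / 28.95 = 1.180 hr

1.180 hr


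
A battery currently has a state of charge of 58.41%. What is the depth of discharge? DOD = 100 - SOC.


DOD = 100 - SOC = 100 - 58.41 = 41.59%

41.59%


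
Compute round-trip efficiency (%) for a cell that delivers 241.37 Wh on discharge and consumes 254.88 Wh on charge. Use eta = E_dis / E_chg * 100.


eta_e = E_dis / E_chg * 100 = 241.37 / 254.88 * 100 = 94.70%

94.70%


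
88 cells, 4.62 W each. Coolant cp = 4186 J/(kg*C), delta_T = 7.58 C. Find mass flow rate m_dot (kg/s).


Step 1: Total heat Q = 88 * 4.62 W = 406.56 W
Step 2: denom = cp * dT = 4186 * 7.58 = 31730
Step 3: m_dot = 406.56 / 31730 = 0.01281 kg/s

0.01281 kg/s


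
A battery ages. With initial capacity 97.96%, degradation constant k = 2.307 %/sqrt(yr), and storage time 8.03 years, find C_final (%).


sqrt(t) = sqrt(8.03) = 2.8337
C_final = 97.96 - 2.307 * 2.8337 = 91.42%

91.42%


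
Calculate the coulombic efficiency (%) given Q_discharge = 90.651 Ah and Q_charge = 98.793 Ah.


Coulombic efficiency = 90.651/98.793 * 100% = 91.76%

91.76%


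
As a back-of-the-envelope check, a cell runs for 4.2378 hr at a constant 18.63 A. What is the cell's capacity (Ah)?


C = I * t = 18.63 * 4.2378 = 78.95 Ah

78.95 Ah


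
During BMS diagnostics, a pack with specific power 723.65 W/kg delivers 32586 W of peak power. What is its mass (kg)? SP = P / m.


m = P / SP = 32586 / 723.65 = 45.03 kg

45.03 kg


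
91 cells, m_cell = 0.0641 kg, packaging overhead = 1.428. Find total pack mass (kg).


m_pack = n * m_cell * overhead = 91 * 0.0641 * 1.428 = 8.330 kg

8.330 kg


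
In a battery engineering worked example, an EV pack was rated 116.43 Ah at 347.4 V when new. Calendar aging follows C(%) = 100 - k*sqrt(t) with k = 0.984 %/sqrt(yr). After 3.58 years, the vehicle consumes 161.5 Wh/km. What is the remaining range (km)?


Step 1: capacity retention = 100 - 0.984 * sqrt(3.58) = 100 - 0.984 * 1.8921 = 98.138%
Step 2: C_now = 116.43 * 98.138/100 = 114.26 Ah
Step 3: E_pack = V * C_now = 347.4 * 114.26 = 39694 Wh
Step 4: range = E_pack / consumption = 39694 / 161.5 = 245.8 km

245.8 km


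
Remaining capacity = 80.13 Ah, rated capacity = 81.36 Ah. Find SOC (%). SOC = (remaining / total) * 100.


SOC% = 80.13 / 81.36 * 100 = 98.49%

98.49%


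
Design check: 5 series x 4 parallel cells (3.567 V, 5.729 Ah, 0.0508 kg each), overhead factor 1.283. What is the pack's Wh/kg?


Step 1: V_pack = 5 * 3.567 = 17.835 V
Step 2: C_pack = 4 * 5.729 = 22.916 Ah
Step 3: E_pack = V_pack * C_pack = 17.835 * 22.916 = 408.71 Wh
Step 4: m_pack = 5 * 4 * 0.0508 * 1.283 = 1.3035 kg
Step 5: ED = E_pack / m_pack = 408.71 / 1.3035 = 313.5 Wh/kg

313.5 Wh/kg


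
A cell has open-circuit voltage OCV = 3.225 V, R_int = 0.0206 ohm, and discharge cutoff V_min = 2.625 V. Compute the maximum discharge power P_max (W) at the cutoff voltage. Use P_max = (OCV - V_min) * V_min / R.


dV = OCV - V_min = 0.6 V (so I_max = dV / R)
P_max = dV * V_min / R = 0.6 * 2.625 / 0.0206 = 76.46 W

76.46 W


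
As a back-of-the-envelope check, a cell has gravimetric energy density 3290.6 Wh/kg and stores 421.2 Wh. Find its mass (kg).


m = E / ED = 421.2 / 3290.6 = 0.1280 kg

0.1280 kg


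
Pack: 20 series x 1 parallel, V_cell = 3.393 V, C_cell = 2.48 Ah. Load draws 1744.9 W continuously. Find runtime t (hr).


Step 1: E_pack = Ns * V_cell * Np * C_cell = 20 * 3.393 * 1 * 2.48 = 168.29 Wh
Step 2: t = E_pack / P = 168.29 / 1744.9 = 0.09645 hr

0.09645 hr


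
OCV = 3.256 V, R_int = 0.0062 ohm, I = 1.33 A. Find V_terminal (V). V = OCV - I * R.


V = OCV - I*R = 3.256 - 1.33 * 0.0062 = 3.248 V

3.248 V


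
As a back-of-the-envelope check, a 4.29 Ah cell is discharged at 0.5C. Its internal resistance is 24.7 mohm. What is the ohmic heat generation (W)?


Convert: R = 24.7 mohm = 0.0247 ohm
Step 1: I = C_rate * capacity = 0.5 * 4.29 = 2.145 A
Step 2: Q = I^2 * R = 2.145^2 * 0.0247 = 4.601 * 0.0247 = 0.1136 W

0.1136 W


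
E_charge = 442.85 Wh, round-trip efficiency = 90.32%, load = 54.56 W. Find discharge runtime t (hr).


Step 1: E_discharge = eta/100 * E_charge = 90.32/100 * 442.85 = 399.98 Wh
Step 2: t = E_discharge / P = 399.98 / 54.56 = 7.331 hr

7.331 hr


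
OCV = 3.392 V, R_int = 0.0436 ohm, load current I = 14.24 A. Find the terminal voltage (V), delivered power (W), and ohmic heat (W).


Step 1: V_terminal = OCV - I*R = 3.392 - 14.24 * 0.0436 = 2.7711 V
Step 2: P_out = V_terminal * I = 2.7711 * 14.24 = 39.46 W
Step 3: Q = I^2 * R = 14.24^2 * 0.0436 = 8.841 W

V=2.7711 V, P=39.46 W, Q=8.841 W


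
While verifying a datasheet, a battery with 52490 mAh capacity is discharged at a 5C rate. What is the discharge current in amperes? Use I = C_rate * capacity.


Convert: capacity = 52490 mAh = 52.49 Ah
I = C_rate * capacity = 5 * 52.49 = 262.45 A

262.45 A


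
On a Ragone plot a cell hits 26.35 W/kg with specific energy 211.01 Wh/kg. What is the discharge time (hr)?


t = E / P = 211.01 / 26.35 = 8.008 hr

8.008 hr


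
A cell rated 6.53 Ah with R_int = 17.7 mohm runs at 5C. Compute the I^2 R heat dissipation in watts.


Convert: R = 17.7 mohm = 0.0177 ohm
Step 1: I = C_rate * capacity = 5 * 6.53 = 32.65 A
Step 2: Q = I^2 * R = 32.65^2 * 0.0177 = 1066 * 0.0177 = 18.87 W

18.87 W


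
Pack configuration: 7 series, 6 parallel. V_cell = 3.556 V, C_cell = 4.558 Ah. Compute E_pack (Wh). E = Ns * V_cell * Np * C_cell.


V_pack = 7 * 3.556 = 24.892 V
C_pack = 6 * 4.558 = 27.348 Ah
E = V_pack * C_pack = 24.892 * 27.348 = 680.7 Wh

680.7 Wh


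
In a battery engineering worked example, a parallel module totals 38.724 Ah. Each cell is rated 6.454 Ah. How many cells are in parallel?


n = C_total / C_cell = 38.724 / 6.454 = 6

6


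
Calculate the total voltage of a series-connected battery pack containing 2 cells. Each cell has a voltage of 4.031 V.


V_pack = n * V_cell = 2 * 4.031 = 8.062 V

8.062 V


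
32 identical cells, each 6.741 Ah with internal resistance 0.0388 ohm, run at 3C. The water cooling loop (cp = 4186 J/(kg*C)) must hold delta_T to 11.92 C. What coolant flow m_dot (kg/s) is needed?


Step 1: I = 3 * 6.741 = 20.223 A
Step 2: Q_cell = I^2 * R = 20.223^2 * 0.0388 = 15.868 W
Step 3: Q_total = 32 * 15.868 = 507.78 W
Step 4: m_dot = Q_total / (cp * dT) = 507.78 / (4186 * 11.92) = 0.01018 kg/s

0.01018 kg/s


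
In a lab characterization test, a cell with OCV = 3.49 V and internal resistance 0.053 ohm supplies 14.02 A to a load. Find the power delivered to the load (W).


Step 1: V_terminal = OCV - I*R = 3.49 - 14.02 * 0.053 = 2.7469 V
Step 2: P_out = V_terminal * I = 2.7469 * 14.02 = 38.51 W

38.51 W


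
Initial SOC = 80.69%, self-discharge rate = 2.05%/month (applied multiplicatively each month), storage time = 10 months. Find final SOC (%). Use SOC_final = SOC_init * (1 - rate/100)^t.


Monthly retention factor = 1 - 2.05/100 = 0.9795
Over 10 months: factor^10 = 0.81291
SOC_final = 80.69 * 0.81291 = 65.59%

65.59%


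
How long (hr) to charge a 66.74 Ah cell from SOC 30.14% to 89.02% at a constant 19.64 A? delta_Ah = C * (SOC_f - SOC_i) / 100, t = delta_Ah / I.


Step 1: dSOC = 89.02% - 30.14% = 58.88%
Step 2: delta_Ah = 66.74 * 58.88 / 100 = 39.297 Ah
Step 3: t = 39.297 / 19.64 = 2.001 hr

2.001 hr


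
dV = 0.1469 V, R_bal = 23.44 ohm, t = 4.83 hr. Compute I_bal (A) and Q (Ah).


First, Ohm's law: I_bal = 0.1469 V / 23.44 ohm = 0.0062671 A
Then Q = I * t = 0.0062671 A * 4.83 hr = 0.03027 Ah

I=0.0062671 A, Q=0.03027 Ah


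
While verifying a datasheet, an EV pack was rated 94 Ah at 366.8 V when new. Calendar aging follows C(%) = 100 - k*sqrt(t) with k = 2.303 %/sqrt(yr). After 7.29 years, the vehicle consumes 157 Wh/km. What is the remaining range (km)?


Step 1: capacity retention = 100 - 2.303 * sqrt(7.29) = 100 - 2.303 * 2.7 = 93.782%
Step 2: C_now = 94 * 93.782/100 = 88.155 Ah
Step 3: E_pack = V * C_now = 366.8 * 88.155 = 32335 Wh
Step 4: range = E_pack / consumption = 32335 / 157 = 206.0 km

206.0 km


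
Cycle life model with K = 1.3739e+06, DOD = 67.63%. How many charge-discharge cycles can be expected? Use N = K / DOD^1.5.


Step 1: DOD^1.5 = 67.63^1.5 = 556.17
Step 2: N = 1.3739e+06 / 556.17 = 2470 cycles

2470 cycles


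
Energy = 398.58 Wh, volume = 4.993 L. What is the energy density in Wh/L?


ED = E / V = 398.58 / 4.993 = 79.83 Wh/L

79.83 Wh/L


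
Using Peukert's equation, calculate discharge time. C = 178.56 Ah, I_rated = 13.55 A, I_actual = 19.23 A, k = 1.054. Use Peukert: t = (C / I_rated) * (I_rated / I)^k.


t_rated = C / I_rated = 178.56 / 13.55 = 13.178 hr
(I_rated/I)^k = (0.70463)^1.054 = 0.69143
t = t_rated * (I_rated/I)^k = 13.178 * 0.69143 = 9.112 hr

9.112 hr


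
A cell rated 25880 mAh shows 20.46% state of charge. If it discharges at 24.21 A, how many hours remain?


Convert: C_total = 25880 mAh = 25.88 Ah
Step 1: remaining = SOC/100 * C_total = 20.46/100 * 25.88 = 5.295 Ah
Step 2: t = remaining / I = 5.295 / 24.21 = 0.2187 hr

0.2187 hr


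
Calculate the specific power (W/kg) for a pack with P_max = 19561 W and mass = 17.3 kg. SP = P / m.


SP = P / m = 19561 / 17.3 = 1131 W/kg

1131 W/kg


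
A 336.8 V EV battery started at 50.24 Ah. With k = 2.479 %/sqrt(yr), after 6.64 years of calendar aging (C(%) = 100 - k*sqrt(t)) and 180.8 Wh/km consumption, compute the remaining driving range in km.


Step 1: capacity retention = 100 - 2.479 * sqrt(6.64) = 100 - 2.479 * 2.5768 = 93.612%
Step 2: C_now = 50.24 * 93.612/100 = 47.031 Ah
Step 3: E_pack = V * C_now = 336.8 * 47.031 = 15840 Wh
Step 4: range = E_pack / consumption = 15840 / 180.8 = 87.61 km

87.61 km


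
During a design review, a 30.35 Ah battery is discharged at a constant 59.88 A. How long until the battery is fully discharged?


Runtime = 30.35 Ah / 59.88 A = 0.5068 hr

0.5068 hr


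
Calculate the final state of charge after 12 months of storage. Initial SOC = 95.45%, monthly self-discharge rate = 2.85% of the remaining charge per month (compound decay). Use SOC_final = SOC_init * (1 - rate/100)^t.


Monthly retention factor = 1 - 2.85/100 = 0.9715
Over 12 months: factor^12 = 0.70683
SOC_final = 95.45 * 0.70683 = 67.47%

67.47%


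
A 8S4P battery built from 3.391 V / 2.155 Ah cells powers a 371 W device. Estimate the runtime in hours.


Step 1: E_pack = Ns * V_cell * Np * C_cell = 8 * 3.391 * 4 * 2.155 = 233.84 Wh
Step 2: t = E_pack / P = 233.84 / 371 = 0.6303 hr

0.6303 hr


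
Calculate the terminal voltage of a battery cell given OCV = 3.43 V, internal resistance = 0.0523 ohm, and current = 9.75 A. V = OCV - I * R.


V = OCV - I*R = 3.43 - 9.75 * 0.0523 = 2.920 V

2.920 V


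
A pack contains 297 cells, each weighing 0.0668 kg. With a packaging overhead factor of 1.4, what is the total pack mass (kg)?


m_pack = n * m_cell * overhead = 297 * 0.0668 * 1.4 = 27.78 kg

27.78 kg


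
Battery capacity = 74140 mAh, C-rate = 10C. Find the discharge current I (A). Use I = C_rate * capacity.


Convert: capacity = 74140 mAh = 74.14 Ah
I = C_rate * capacity = 10 * 74.14 = 741.4 A

741.4 A


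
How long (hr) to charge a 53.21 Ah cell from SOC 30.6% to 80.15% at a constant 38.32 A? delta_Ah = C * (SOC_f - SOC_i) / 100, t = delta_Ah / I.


delta_Ah = 53.21 * (80.15 - 30.6) / 100 = 26.366 Ah
t = delta_Ah / I = 26.366 / 38.32 = 0.6880 hr

0.6880 hr


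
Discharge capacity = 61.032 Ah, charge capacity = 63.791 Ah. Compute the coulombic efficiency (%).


Coulombic efficiency = 61.032/63.791 * 100% = 95.67%

95.67%


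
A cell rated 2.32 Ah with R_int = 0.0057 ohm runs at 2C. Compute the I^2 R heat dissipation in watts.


Step 1: I = C_rate * capacity = 2 * 2.32 = 4.64 A
Step 2: Q = I^2 * R = 4.64^2 * 0.0057 = 21.53 * 0.0057 = 0.1227 W

0.1227 W


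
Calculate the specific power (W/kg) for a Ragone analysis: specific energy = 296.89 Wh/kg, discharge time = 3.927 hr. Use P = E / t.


Specific power = 296.89 Wh/kg / 3.927 hr = 75.60 W/kg

75.60 W/kg


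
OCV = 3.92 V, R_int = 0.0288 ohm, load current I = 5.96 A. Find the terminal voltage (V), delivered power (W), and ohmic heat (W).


Step 1: V_terminal = OCV - I*R = 3.92 - 5.96 * 0.0288 = 3.7484 V
Step 2: P_out = V_terminal * I = 3.7484 * 5.96 = 22.34 W
Step 3: Q = I^2 * R = 5.96^2 * 0.0288 = 1.023 W

V=3.7484 V, P=22.34 W, Q=1.023 W


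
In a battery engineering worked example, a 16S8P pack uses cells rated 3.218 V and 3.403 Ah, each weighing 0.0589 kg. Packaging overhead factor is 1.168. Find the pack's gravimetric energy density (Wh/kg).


Step 1: V_pack = 16 * 3.218 = 51.488 V
Step 2: C_pack = 8 * 3.403 = 27.224 Ah
Step 3: E_pack = V_pack * C_pack = 51.488 * 27.224 = 1401.7 Wh
Step 4: m_pack = 16 * 8 * 0.0589 * 1.168 = 8.8058 kg
Step 5: ED = E_pack / m_pack = 1401.7 / 8.8058 = 159.2 Wh/kg

159.2 Wh/kg


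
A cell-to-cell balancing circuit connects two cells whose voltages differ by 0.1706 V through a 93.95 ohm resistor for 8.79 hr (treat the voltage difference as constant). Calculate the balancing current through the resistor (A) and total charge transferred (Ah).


I_bal = dV / R = 0.1706 / 93.95 = 0.0018159 A
Q = I_bal * t = 0.0018159 * 8.79 = 0.01596 Ah

I=0.0018159 A, Q=0.01596 Ah


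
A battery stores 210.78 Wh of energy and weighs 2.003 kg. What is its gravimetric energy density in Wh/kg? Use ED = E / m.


ED = E / m = 210.78 / 2.003 = 105.2 Wh/kg

105.2 Wh/kg


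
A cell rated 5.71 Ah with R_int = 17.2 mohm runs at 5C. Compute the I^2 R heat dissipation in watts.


Convert: R = 17.2 mohm = 0.0172 ohm
Step 1: I = C_rate * capacity = 5 * 5.71 = 28.55 A
Step 2: Q = I^2 * R = 28.55^2 * 0.0172 = 815.1 * 0.0172 = 14.02 W

14.02 W


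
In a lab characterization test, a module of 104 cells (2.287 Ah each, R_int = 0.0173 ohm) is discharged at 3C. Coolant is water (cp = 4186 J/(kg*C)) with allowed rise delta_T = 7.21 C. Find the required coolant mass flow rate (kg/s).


Step 1: I = 3 * 2.287 = 6.861 A
Step 2: Q_cell = I^2 * R = 6.861^2 * 0.0173 = 0.81437 W
Step 3: Q_total = 104 * 0.81437 = 84.694 W
Step 4: m_dot = Q_total / (cp * dT) = 84.694 / (4186 * 7.21) = 0.002806 kg/s

0.002806 kg/s


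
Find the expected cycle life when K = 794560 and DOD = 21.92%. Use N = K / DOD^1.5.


Step 1: DOD^1.5 = 21.92^1.5 = 102.63
Step 2: N = 794560 / 102.63 = 7742 cycles

7742 cycles


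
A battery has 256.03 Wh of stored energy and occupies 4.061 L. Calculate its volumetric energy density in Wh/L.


Volumetric ED = 256.03 Wh / 4.061 L = 63.05 Wh/L

63.05 Wh/L


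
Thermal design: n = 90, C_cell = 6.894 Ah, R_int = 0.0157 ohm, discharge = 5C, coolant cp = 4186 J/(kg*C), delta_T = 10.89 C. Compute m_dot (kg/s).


Step 1: I = 5 * 6.894 = 34.47 A
Step 2: Q_cell = I^2 * R = 34.47^2 * 0.0157 = 18.654 W
Step 3: Q_total = 90 * 18.654 = 1678.9 W
Step 4: m_dot = Q_total / (cp * dT) = 1678.9 / (4186 * 10.89) = 0.03683 kg/s

0.03683 kg/s


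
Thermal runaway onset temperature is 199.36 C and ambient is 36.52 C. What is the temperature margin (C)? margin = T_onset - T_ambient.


margin = T_onset - T_ambient = 199.36 - 36.52 = 162.84 C

162.84 C


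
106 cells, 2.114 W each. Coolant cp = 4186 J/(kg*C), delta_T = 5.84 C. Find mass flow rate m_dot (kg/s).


Q_total = 106 * 2.114 = 224.08 W
m_dot = Q_total / (cp * dT) = 224.08 / (4186 * 5.84) = 0.009166 kg/s

0.009166 kg/s


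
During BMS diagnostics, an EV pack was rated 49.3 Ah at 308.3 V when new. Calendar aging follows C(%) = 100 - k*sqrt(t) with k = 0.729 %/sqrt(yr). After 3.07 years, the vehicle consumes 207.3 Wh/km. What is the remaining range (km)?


Step 1: capacity retention = 100 - 0.729 * sqrt(3.07) = 100 - 0.729 * 1.7521 = 98.723%
Step 2: C_now = 49.3 * 98.723/100 = 48.67 Ah
Step 3: E_pack = V * C_now = 308.3 * 48.67 = 15005 Wh
Step 4: range = E_pack / consumption = 15005 / 207.3 = 72.38 km

72.38 km


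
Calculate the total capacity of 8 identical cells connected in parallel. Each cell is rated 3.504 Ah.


C_total = 8 * 3.504 = 28.032 Ah

28.032 Ah


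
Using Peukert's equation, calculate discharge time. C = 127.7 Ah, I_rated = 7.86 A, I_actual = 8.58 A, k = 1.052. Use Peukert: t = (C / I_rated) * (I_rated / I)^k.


Step 1: t_rated = C / I_rated = 127.7 / 7.86 = 16.247 hr
Step 2: ratio = 7.86 / 8.58 = 0.91608
Step 3: ratio^k = 0.91608^1.052 = 0.91191
Step 4: t = t_rated * ratio^k = 16.247 * 0.91191 = 14.82 hr

14.82 hr


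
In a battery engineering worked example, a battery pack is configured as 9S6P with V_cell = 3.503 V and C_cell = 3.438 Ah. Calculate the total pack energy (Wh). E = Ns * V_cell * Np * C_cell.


V_pack = 9 * 3.503 = 31.527 V
C_pack = 6 * 3.438 = 20.628 Ah
E = V_pack * C_pack = 31.527 * 20.628 = 650.3 Wh

650.3 Wh


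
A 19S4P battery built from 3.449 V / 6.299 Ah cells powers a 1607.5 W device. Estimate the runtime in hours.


Step 1: E_pack = Ns * V_cell * Np * C_cell = 19 * 3.449 * 4 * 6.299 = 1651.1 Wh
Step 2: t = E_pack / P = 1651.1 / 1607.5 = 1.027 hr

1.027 hr


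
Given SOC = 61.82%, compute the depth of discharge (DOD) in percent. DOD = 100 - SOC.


Complement of SOC: DOD = 100% - 61.82% = 38.18%

38.18%


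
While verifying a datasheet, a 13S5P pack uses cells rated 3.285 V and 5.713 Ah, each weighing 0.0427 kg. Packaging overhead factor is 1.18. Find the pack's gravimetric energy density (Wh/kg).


Step 1: V_pack = 13 * 3.285 = 42.705 V
Step 2: C_pack = 5 * 5.713 = 28.565 Ah
Step 3: E_pack = V_pack * C_pack = 42.705 * 28.565 = 1219.9 Wh
Step 4: m_pack = 13 * 5 * 0.0427 * 1.18 = 3.2751 kg
Step 5: ED = E_pack / m_pack = 1219.9 / 3.2751 = 372.5 Wh/kg

372.5 Wh/kg


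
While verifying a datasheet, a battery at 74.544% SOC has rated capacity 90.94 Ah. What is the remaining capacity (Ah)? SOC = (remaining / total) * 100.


remaining = SOC / 100 * total = 74.544 / 100 * 90.94 = 67.79 Ah

67.79 Ah


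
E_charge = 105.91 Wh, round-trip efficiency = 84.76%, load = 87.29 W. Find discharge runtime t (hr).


Step 1: E_discharge = eta/100 * E_charge = 84.76/100 * 105.91 = 89.769 Wh
Step 2: t = E_discharge / P = 89.769 / 87.29 = 1.028 hr

1.028 hr


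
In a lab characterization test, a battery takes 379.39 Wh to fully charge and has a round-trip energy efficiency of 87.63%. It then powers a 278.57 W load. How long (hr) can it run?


Step 1: E_discharge = eta/100 * E_charge = 87.63/100 * 379.39 = 332.46 Wh
Step 2: t = E_discharge / P = 332.46 / 278.57 = 1.193 hr

1.193 hr


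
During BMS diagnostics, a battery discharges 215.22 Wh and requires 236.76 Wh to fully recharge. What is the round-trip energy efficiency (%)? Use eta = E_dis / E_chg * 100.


eta_e = E_dis / E_chg * 100 = 215.22 / 236.76 * 100 = 90.90%

90.90%


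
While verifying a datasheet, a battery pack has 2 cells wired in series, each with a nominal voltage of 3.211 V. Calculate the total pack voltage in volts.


V_pack = n * V_cell = 2 * 3.211 = 6.422 V

6.422 V


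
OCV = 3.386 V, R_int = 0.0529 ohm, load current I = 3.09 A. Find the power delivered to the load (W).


Step 1: V_terminal = OCV - I*R = 3.386 - 3.09 * 0.0529 = 3.2225 V
Step 2: P_out = V_terminal * I = 3.2225 * 3.09 = 9.958 W

9.958 W


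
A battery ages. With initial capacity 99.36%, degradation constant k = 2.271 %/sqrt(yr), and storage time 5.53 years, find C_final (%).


sqrt(t) = sqrt(5.53) = 2.3516
C_final = 99.36 - 2.271 * 2.3516 = 94.02%

94.02%


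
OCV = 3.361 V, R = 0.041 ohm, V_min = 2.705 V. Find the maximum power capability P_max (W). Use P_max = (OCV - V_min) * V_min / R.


dV = OCV - V_min = 0.656 V (so I_max = dV / R)
P_max = dV * V_min / R = 0.656 * 2.705 / 0.041 = 43.28 W

43.28 W


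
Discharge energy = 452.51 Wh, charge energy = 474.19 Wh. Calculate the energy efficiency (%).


Round-trip efficiency = 452.51/474.19 * 100% = 95.43%

95.43%


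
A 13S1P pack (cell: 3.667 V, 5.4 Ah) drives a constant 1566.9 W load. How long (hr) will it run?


Step 1: E_pack = Ns * V_cell * Np * C_cell = 13 * 3.667 * 1 * 5.4 = 257.42 Wh
Step 2: t = E_pack / P = 257.42 / 1566.9 = 0.1643 hr

0.1643 hr


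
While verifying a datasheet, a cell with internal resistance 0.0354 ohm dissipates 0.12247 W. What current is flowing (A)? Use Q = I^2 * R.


I = sqrt(Q / R) = sqrt(0.12247 / 0.0354) = sqrt(3.4596) = 1.860 A

1.860 A


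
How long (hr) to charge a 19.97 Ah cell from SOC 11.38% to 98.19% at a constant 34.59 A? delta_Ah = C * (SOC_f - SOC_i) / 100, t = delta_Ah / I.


Step 1: dSOC = 98.19% - 11.38% = 86.81%
Step 2: delta_Ah = 19.97 * 86.81 / 100 = 17.336 Ah
Step 3: t = 17.336 / 34.59 = 0.5012 hr

0.5012 hr


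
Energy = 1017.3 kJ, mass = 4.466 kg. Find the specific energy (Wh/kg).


Convert: E = 1017.3 kJ = 282.58 Wh
ED = E / m = 282.58 / 4.466 = 63.27 Wh/kg

63.27 Wh/kg


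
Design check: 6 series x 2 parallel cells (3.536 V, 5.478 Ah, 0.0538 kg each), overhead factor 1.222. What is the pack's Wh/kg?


Step 1: V_pack = 6 * 3.536 = 21.216 V
Step 2: C_pack = 2 * 5.478 = 10.956 Ah
Step 3: E_pack = V_pack * C_pack = 21.216 * 10.956 = 232.44 Wh
Step 4: m_pack = 6 * 2 * 0.0538 * 1.222 = 0.78892 kg
Step 5: ED = E_pack / m_pack = 232.44 / 0.78892 = 294.6 Wh/kg

294.6 Wh/kg


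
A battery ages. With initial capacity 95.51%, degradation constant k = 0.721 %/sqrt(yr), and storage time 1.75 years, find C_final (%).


sqrt(t) = sqrt(1.75) = 1.3229
C_final = 95.51 - 0.721 * 1.3229 = 94.56%

94.56%


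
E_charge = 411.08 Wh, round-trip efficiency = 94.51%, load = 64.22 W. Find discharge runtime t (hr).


Step 1: E_discharge = eta/100 * E_charge = 94.51/100 * 411.08 = 388.51 Wh
Step 2: t = E_discharge / P = 388.51 / 64.22 = 6.050 hr

6.050 hr


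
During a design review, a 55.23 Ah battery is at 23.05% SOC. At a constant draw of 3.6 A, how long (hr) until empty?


Step 1: remaining = SOC/100 * C_total = 23.05/100 * 55.23 = 12.731 Ah
Step 2: t = remaining / I = 12.731 / 3.6 = 3.536 hr

3.536 hr


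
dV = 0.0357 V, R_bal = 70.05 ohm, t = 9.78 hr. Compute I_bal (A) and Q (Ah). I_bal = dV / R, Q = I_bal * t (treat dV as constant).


First, Ohm's law: I_bal = 0.0357 V / 70.05 ohm = 5.0964e-04 A
Then Q = I * t = 5.0964e-04 A * 9.78 hr = 0.004984 Ah

I=5.0964e-04 A, Q=0.004984 Ah


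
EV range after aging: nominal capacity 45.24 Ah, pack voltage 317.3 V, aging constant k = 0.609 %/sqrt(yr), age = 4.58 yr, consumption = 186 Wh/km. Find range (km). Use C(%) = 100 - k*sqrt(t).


Step 1: capacity retention = 100 - 0.609 * sqrt(4.58) = 100 - 0.609 * 2.1401 = 98.697%
Step 2: C_now = 45.24 * 98.697/100 = 44.651 Ah
Step 3: E_pack = V * C_now = 317.3 * 44.651 = 14168 Wh
Step 4: range = E_pack / consumption = 14168 / 186 = 76.17 km

76.17 km


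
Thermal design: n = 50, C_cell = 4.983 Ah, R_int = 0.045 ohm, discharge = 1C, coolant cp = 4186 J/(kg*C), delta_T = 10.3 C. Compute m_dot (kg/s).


Step 1: I = 1 * 4.983 = 4.983 A
Step 2: Q_cell = I^2 * R = 4.983^2 * 0.045 = 1.1174 W
Step 3: Q_total = 50 * 1.1174 = 55.87 W
Step 4: m_dot = Q_total / (cp * dT) = 55.87 / (4186 * 10.3) = 0.001296 kg/s

0.001296 kg/s


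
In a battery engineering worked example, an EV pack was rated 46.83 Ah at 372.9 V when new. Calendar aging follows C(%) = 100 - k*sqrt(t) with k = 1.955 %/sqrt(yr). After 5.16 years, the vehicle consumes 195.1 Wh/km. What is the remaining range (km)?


Step 1: capacity retention = 100 - 1.955 * sqrt(5.16) = 100 - 1.955 * 2.2716 = 95.559%
Step 2: C_now = 46.83 * 95.559/100 = 44.75 Ah
Step 3: E_pack = V * C_now = 372.9 * 44.75 = 16687 Wh
Step 4: range = E_pack / consumption = 16687 / 195.1 = 85.53 km

85.53 km


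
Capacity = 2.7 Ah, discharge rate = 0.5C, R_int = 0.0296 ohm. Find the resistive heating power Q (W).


Step 1: I = C_rate * capacity = 0.5 * 2.7 = 1.35 A
Step 2: Q = I^2 * R = 1.35^2 * 0.0296 = 1.8225 * 0.0296 = 0.05395 W

0.05395 W


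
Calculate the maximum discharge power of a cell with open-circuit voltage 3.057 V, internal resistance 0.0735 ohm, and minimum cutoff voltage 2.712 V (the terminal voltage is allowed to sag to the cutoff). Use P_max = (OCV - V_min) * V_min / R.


dV = OCV - V_min = 0.345 V (so I_max = dV / R)
P_max = dV * V_min / R = 0.345 * 2.712 / 0.0735 = 12.73 W

12.73 W


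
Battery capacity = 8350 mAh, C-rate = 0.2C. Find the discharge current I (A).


Convert: capacity = 8350 mAh = 8.35 Ah
I = C_rate * capacity = 0.2 * 8.35 = 1.67 A

1.67 A


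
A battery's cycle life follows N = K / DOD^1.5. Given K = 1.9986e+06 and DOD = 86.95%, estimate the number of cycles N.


DOD^1.5 = 810.78
N = K / DOD^1.5 = 1.9986e+06 / 810.78 = 2465

2465 cycles


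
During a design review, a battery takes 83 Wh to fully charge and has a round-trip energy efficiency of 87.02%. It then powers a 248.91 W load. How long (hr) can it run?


Step 1: E_discharge = eta/100 * E_charge = 87.02/100 * 83 = 72.227 Wh
Step 2: t = E_discharge / P = 72.227 / 248.91 = 0.2902 hr

0.2902 hr


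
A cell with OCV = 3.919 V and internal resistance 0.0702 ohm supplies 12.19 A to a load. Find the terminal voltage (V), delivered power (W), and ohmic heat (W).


Step 1: V_terminal = OCV - I*R = 3.919 - 12.19 * 0.0702 = 3.0633 V
Step 2: P_out = V_terminal * I = 3.0633 * 12.19 = 37.34 W
Step 3: Q = I^2 * R = 12.19^2 * 0.0702 = 10.43 W

V=3.0633 V, P=37.34 W, Q=10.43 W


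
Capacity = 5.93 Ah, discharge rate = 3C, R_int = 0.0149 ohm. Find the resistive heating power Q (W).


Step 1: I = C_rate * capacity = 3 * 5.93 = 17.79 A
Step 2: Q = I^2 * R = 17.79^2 * 0.0149 = 316.48 * 0.0149 = 4.716 W

4.716 W


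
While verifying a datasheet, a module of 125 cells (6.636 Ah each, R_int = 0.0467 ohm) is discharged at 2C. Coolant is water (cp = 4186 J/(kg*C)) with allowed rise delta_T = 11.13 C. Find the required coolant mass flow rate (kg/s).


Step 1: I = 2 * 6.636 = 13.272 A
Step 2: Q_cell = I^2 * R = 13.272^2 * 0.0467 = 8.226 W
Step 3: Q_total = 125 * 8.226 = 1028.3 W
Step 4: m_dot = Q_total / (cp * dT) = 1028.3 / (4186 * 11.13) = 0.02207 kg/s

0.02207 kg/s


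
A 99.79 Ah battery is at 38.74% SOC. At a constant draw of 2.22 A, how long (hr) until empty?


Step 1: remaining = SOC/100 * C_total = 38.74/100 * 99.79 = 38.659 Ah
Step 2: t = remaining / I = 38.659 / 2.22 = 17.41 hr

17.41 hr


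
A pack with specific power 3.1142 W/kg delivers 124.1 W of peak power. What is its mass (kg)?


m = P / SP = 124.1 / 3.1142 = 39.85 kg

39.85 kg


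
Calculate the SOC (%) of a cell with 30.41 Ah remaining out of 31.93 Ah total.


SOC = (remaining / total) * 100 = (30.41 / 31.93) * 100 = 95.24%

95.24%


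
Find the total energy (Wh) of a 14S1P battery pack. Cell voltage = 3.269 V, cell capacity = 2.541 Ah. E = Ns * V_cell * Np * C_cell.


E = Ns * Vcell * Np * Ccell = 14 * 3.269 * 1 * 2.541 = 116.3 Wh

116.3 Wh


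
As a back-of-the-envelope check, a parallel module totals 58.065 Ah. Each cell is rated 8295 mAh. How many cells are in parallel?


Convert: C_cell = 8295 mAh = 8.295 Ah
n = C_total / C_cell = 58.065 / 8.295 = 7

7


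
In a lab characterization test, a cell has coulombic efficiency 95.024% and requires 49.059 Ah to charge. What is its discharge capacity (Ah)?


Q_dis = eta/100 * Q_chg = 95.024/100 * 49.059 = 46.62 Ah

46.62 Ah


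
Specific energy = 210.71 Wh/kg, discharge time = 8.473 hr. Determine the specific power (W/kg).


Specific power = 210.71 Wh/kg / 8.473 hr = 24.87 W/kg

24.87 W/kg


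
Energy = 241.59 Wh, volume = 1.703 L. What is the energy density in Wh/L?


ED = E / V = 241.59 / 1.703 = 141.9 Wh/L

141.9 Wh/L


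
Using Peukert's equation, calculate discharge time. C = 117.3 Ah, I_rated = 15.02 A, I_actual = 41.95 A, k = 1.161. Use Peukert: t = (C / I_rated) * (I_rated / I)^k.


Step 1: t_rated = C / I_rated = 117.3 / 15.02 = 7.8096 hr
Step 2: ratio = 15.02 / 41.95 = 0.35805
Step 3: ratio^k = 0.35805^1.161 = 0.30348
Step 4: t = t_rated * ratio^k = 7.8096 * 0.30348 = 2.370 hr

2.370 hr


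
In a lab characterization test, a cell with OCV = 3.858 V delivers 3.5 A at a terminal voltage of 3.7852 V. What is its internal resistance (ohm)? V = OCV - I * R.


R = (OCV - V) / I = (3.858 - 3.7852) / 3.5 = 0.02080 ohm

0.02080 ohm


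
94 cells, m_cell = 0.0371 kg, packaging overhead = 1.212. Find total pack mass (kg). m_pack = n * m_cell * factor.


m_pack = n * m_cell * overhead = 94 * 0.0371 * 1.212 = 4.227 kg

4.227 kg


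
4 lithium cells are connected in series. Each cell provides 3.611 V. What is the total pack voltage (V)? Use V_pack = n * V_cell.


Series voltages add: 4 * 3.611 V = 14.444 V

14.444 V


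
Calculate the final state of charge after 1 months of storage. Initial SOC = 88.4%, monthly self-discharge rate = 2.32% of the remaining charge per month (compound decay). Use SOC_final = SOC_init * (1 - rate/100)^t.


Monthly retention factor = 1 - 2.32/100 = 0.9768
Over 1 months: factor^1 = 0.9768
SOC_final = 88.4 * 0.9768 = 86.35%

86.35%


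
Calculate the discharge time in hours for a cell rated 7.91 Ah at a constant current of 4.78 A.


Runtime = 7.91 Ah / 4.78 A = 1.655 hr

1.655 hr


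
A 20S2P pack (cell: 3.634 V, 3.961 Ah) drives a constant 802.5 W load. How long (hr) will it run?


Step 1: E_pack = Ns * V_cell * Np * C_cell = 20 * 3.634 * 2 * 3.961 = 575.77 Wh
Step 2: t = E_pack / P = 575.77 / 802.5 = 0.7175 hr

0.7175 hr


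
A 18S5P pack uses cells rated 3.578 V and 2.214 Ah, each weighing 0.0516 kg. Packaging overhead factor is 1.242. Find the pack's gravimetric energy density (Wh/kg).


Step 1: V_pack = 18 * 3.578 = 64.404 V
Step 2: C_pack = 5 * 2.214 = 11.07 Ah
Step 3: E_pack = V_pack * C_pack = 64.404 * 11.07 = 712.95 Wh
Step 4: m_pack = 18 * 5 * 0.0516 * 1.242 = 5.7678 kg
Step 5: ED = E_pack / m_pack = 712.95 / 5.7678 = 123.6 Wh/kg

123.6 Wh/kg


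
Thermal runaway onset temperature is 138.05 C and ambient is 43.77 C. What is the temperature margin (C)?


margin = T_onset - T_ambient = 138.05 - 43.77 = 94.28 C

94.28 C


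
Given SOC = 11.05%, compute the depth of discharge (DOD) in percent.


Complement of SOC: DOD = 100% - 11.05% = 88.95%

88.95%


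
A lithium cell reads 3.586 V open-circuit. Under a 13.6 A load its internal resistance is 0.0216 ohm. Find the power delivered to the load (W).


Step 1: V_terminal = OCV - I*R = 3.586 - 13.6 * 0.0216 = 3.2922 V
Step 2: P_out = V_terminal * I = 3.2922 * 13.6 = 44.77 W

44.77 W


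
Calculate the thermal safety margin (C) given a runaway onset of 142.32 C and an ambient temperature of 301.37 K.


Convert: T_ambient = 301.37 K = 28.22 C
margin = 142.32 - 28.22 = 114.1 C

114.1 C
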